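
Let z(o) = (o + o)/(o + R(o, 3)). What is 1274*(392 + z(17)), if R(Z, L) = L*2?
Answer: 11529700/23 ≈ 5.0129e+5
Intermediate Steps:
R(Z, L) = 2*L
z(o) = 2*o/(6 + o) (z(o) = (o + o)/(o + 2*3) = (2*o)/(o + 6) = (2*o)/(6 + o) = 2*o/(6 + o))
1274*(392 + z(17)) = 1274*(392 + 2*17/(6 + 17)) = 1274*(392 + 2*17/23) = 1274*(392 + 2*17*(1/23)) = 1274*(392 + 34/23) = 1274*(9050/23) = 11529700/23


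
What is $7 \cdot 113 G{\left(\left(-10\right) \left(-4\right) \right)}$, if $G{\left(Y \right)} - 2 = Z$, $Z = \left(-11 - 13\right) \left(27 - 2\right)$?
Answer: $-473018$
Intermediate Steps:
$Z = -600$ ($Z = \left(-24\right) 25 = -600$)
$G{\left(Y \right)} = -598$ ($G{\left(Y \right)} = 2 - 600 = -598$)
$7 \cdot 113 G{\left(\left(-10\right) \left(-4\right) \right)} = 7 \cdot 113 \left(-598\right) = 791 \left(-598\right) = -473018$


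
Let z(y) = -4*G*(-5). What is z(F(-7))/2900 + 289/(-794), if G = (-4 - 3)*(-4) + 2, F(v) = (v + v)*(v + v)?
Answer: -3617/23026 ≈ -0.15708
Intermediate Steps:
F(v) = 4*v² (F(v) = (2*v)*(2*v) = 4*v²)
G = 30 (G = -7*(-4) + 2 = 28 + 2 = 30)
z(y) = 600 (z(y) = -4*30*(-5) = -120*(-5) = 600)
z(F(-7))/2900 + 289/(-794) = 600/2900 + 289/(-794) = 600*(1/2900) + 289*(-1/794) = 6/29 - 289/794 = -3617/23026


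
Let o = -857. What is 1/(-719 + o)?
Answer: -1/1576 ≈ -0.00063452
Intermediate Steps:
1/(-719 + o) = 1/(-719 - 857) = 1/(-1576) = -1/1576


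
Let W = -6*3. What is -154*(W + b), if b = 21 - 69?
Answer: 10164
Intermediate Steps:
b = -48
W = -18
-154*(W + b) = -154*(-18 - 48) = -154*(-66) = 10164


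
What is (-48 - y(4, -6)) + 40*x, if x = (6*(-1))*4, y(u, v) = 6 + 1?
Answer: -1015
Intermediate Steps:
y(u, v) = 7
x = -24 (x = -6*4 = -24)
(-48 - y(4, -6)) + 40*x = (-48 - 1*7) + 40*(-24) = (-48 - 7) - 960 = -55 - 960 = -1015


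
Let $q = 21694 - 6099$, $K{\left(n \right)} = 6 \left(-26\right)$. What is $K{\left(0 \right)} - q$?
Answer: $-15751$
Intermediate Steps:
$K{\left(n \right)} = -156$
$q = 15595$ ($q = 21694 - 6099 = 15595$)
$K{\left(0 \right)} - q = -156 - 15595 = -15751$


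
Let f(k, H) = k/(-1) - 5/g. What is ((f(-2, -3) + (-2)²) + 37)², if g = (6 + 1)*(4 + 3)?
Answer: 4418404/2401 ≈ 1840.2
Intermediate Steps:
g = 49 (g = 7*7 = 49)
f(k, H) = -5/49 - k (f(k, H) = k/(-1) - 5/49 = k*(-1) - 5*1/49 = -k - 5/49 = -5/49 - k)
((f(-2, -3) + (-2)²) + 37)² = (((-5/49 - 1*(-2)) + (-2)²) + 37)² = (((-5/49 + 2) + 4) + 37)² = ((93/49 + 4) + 37)² = (289/49 + 37)² = (2102/49)² = 4418404/2401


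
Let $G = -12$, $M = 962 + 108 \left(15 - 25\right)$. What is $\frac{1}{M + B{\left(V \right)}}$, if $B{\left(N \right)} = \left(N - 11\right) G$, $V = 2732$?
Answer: $- \frac{1}{32770} \approx -3.0516 \cdot 10^{-5}$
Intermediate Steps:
$M = -118$ ($M = 962 + 108 \left(-10\right) = 962 - 1080 = -118$)
$B{\left(N \right)} = 132 - 12 N$ ($B{\left(N \right)} = \left(N - 11\right) \left(-12\right) = \left(-11 + N\right) \left(-12\right) = 132 - 12 N$)
$\frac{1}{M + B{\left(V \right)}} = \frac{1}{-118 + \left(132 - 32784\right)} = \frac{1}{-118 - 32652} = \frac{1}{-32770} = - \frac{1}{32770}$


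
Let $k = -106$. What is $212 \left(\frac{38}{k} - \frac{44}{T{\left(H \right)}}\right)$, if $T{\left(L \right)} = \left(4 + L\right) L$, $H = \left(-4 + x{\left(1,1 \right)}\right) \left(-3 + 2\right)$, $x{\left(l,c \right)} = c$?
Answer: $- \frac{10924}{21} \approx -520.19$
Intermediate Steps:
$H = 3$ ($H = \left(-4 + 1\right) \left(-3 + 2\right) = \left(-3\right) \left(-1\right) = 3$)
$T{\left(L \right)} = L \left(4 + L\right)$
$212 \left(\frac{38}{k} - \frac{44}{T{\left(H \right)}}\right) = 212 \left(\frac{38}{-106} - \frac{44}{3 \left(4 + 3\right)}\right) = 212 \left(38 \left(- \frac{1}{106}\right) - \frac{44}{3 \cdot 7}\right) = 212 \left(- \frac{19}{53} - \frac{44}{21}\right) = 212 \left(- \frac{2731}{1113}\right) = - \frac{10924}{21}$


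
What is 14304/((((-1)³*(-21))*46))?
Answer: 2384/161 ≈ 14.807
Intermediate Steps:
14304/((((-1)³*(-21))*46)) = 14304/((-1*(-21)*46)) = 14304/((21*46)) = 14304/966 = 14304*(1/966) = 2384/161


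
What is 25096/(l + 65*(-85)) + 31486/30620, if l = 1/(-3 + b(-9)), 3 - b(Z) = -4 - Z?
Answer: -743091341/211477030 ≈ -3.5138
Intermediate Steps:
b(Z) = 7 + Z (b(Z) = 3 - (-4 - Z) = 3 + (4 + Z) = 7 + Z)
l = -⅕ (l = 1/(-3 + (7 - 9)) = 1/(-3 - 2) = 1/(-5) = -⅕ ≈ -0.20000)
25096/(l + 65*(-85)) + 31486/30620 = 25096/(-⅕ + 65*(-85)) + 31486/30620 = 25096/(-⅕ - 5525) + 31486*(1/30620) = 25096/(-27626/5) + 15743/15310 = 25096*(-5/27626) + 15743/15310 = -62740/13813 + 15743/15310 = -743091341/211477030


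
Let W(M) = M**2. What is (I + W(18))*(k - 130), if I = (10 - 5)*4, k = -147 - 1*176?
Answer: -155832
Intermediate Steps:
k = -323 (k = -147 - 176 = -323)
I = 20 (I = 5*4 = 20)
(I + W(18))*(k - 130) = (20 + 18**2)*(-323 - 130) = (20 + 324)*(-453) = 344*(-453) = -155832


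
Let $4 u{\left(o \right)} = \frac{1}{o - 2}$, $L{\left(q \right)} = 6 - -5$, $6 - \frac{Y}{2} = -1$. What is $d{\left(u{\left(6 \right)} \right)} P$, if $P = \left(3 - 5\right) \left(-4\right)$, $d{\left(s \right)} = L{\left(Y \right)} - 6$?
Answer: $40$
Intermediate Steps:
$Y = 14$ ($Y = 12 - -2 = 12 + 2 = 14$)
$L{\left(q \right)} = 11$ ($L{\left(q \right)} = 6 + 5 = 11$)
$u{\left(o \right)} = \frac{1}{4 \left(-2 + o\right)}$ ($u{\left(o \right)} = \frac{1}{4 \left(o - 2\right)} = \frac{1}{4 \left(-2 + o\right)}$)
$d{\left(s \right)} = 5$ ($d{\left(s \right)} = 11 - 6 = 5$)
$P = 8$ ($P = \left(-2\right) \left(-4\right) = 8$)
$d{\left(u{\left(6 \right)} \right)} P = 5 \cdot 8 = 40$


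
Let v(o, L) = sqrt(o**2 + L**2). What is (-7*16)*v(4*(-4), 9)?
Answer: -112*sqrt(337) ≈ -2056.0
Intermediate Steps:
v(o, L) = sqrt(L**2 + o**2)
(-7*16)*v(4*(-4), 9) = (-7*16)*sqrt(9**2 + (4*(-4))**2) = -112*sqrt(81 + (-16)**2) = -112*sqrt(81 + 256) = -112*sqrt(337)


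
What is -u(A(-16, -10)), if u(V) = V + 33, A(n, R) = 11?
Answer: -44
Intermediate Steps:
u(V) = 33 + V
-u(A(-16, -10)) = -(33 + 11) = -1*44 = -44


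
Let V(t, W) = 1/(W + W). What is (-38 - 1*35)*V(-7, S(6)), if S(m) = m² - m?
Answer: -73/60 ≈ -1.2167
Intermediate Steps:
V(t, W) = 1/(2*W)
(-38 - 1*35)*V(-7, S(6)) = (-38 - 1*35)*(1/(2*((6*(-1 + 6))))) = (-38 - 35)*(1/(2*((6*5)))) = -73/(2*30) = -73*1/60 = -73/60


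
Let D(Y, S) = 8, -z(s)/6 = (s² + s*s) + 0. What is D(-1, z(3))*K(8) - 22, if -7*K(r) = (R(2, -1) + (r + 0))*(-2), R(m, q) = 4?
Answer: 38/7 ≈ 5.4286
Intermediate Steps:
z(s) = -12*s² (z(s) = -6*((s² + s*s) + 0) = -6*((s² + s²) + 0) = -6*(2*s² + 0) = -12*s²)
K(r) = 8/7 + 2*r/7 (K(r) = -(4 + (r + 0))*(-2)/7 = -(4 + r)*(-2)/7 = -(-8 - 2*r)/7 = 8/7 + 2*r/7)
D(-1, z(3))*K(8) - 22 = 8*(8/7 + (2/7)*8) - 22 = 8*(8/7 + 16/7) - 22 = 8*(24/7) - 22 = 192/7 - 22 = 38/7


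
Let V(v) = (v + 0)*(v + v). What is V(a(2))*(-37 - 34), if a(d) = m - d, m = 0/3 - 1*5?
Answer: -6958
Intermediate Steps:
m = -5 (m = 0*(1/3) - 5 = 0 - 5 = -5)
a(d) = -5 - d
V(v) = 2*v**2 (V(v) = v*(2*v) = 2*v**2)
V(a(2))*(-37 - 34) = (2*(-5 - 1*2)**2)*(-37 - 34) = (2*(-5 - 2)**2)*(-71) = (2*(-7)**2)*(-71) = (2*49)*(-71) = 98*(-71) = -6958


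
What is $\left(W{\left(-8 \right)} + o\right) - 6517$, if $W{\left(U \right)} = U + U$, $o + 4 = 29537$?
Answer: $23000$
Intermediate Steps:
$o = 29533$ ($o = -4 + 29537 = 29533$)
$W{\left(U \right)} = 2 U$
$\left(W{\left(-8 \right)} + o\right) - 6517 = \left(2 \left(-8\right) + 29533\right) - 6517 = \left(-16 + 29533\right) - 6517 = 29517 - 6517 = 23000$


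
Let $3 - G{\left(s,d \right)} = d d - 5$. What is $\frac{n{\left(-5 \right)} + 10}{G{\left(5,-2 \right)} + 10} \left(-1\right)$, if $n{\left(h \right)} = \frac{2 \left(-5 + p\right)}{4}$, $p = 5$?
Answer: $- \frac{5}{7} \approx -0.71429$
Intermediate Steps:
$G{\left(s,d \right)} = 8 - d^{2}$ ($G{\left(s,d \right)} = 3 - \left(d d - 5\right) = 3 - \left(d^{2} - 5\right) = 3 - \left(-5 + d^{2}\right) = 8 - d^{2}$)
$n{\left(h \right)} = 0$ ($n{\left(h \right)} = \frac{2 \left(-5 + 5\right)}{4} = 2 \cdot 0 \cdot \frac{1}{4} = 0 \cdot \frac{1}{4} = 0$)
$\frac{n{\left(-5 \right)} + 10}{G{\left(5,-2 \right)} + 10} \left(-1\right) = \frac{0 + 10}{\left(8 - \left(-2\right)^{2}\right) + 10} \left(-1\right) = \frac{10}{\left(8 - 4\right) + 10} \left(-1\right) = \frac{10}{4 + 10} \left(-1\right) = \frac{10}{14} \left(-1\right) = 10 \cdot \frac{1}{14} \left(-1\right) = \frac{5}{7} \left(-1\right) = - \frac{5}{7}$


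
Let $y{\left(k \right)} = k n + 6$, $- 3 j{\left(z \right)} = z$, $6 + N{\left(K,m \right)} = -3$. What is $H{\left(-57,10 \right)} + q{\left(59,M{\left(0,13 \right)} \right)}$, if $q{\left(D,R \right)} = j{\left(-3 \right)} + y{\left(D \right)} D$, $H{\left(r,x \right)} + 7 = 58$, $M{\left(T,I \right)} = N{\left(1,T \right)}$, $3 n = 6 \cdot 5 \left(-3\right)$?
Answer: $-104024$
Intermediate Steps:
$N{\left(K,m \right)} = -9$ ($N{\left(K,m \right)} = -6 - 3 = -9$)
$j{\left(z \right)} = - \frac{z}{3}$
$n = -30$ ($n = \frac{6 \cdot 5 \left(-3\right)}{3} = \frac{30 \left(-3\right)}{3} = \frac{1}{3} \left(-90\right) = -30$)
$M{\left(T,I \right)} = -9$
$H{\left(r,x \right)} = 51$ ($H{\left(r,x \right)} = -7 + 58 = 51$)
$y{\left(k \right)} = 6 - 30 k$ ($y{\left(k \right)} = k \left(-30\right) + 6 = - 30 k + 6 = 6 - 30 k$)
$q{\left(D,R \right)} = 1 + D \left(6 - 30 D\right)$ ($q{\left(D,R \right)} = \left(- \frac{1}{3}\right) \left(-3\right) + \left(6 - 30 D\right) D = 1 + D \left(6 - 30 D\right)$)
$H{\left(-57,10 \right)} + q{\left(59,M{\left(0,13 \right)} \right)} = 51 + \left(1 + 6 \cdot 59 \left(1 - 295\right)\right) = 51 + \left(1 + 6 \cdot 59 \left(-294\right)\right) = 51 + \left(1 - 104076\right) = 51 - 104075 = -104024$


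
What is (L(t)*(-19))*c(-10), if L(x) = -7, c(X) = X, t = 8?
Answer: -1330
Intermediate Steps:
(L(t)*(-19))*c(-10) = -7*(-19)*(-10) = 133*(-10) = -1330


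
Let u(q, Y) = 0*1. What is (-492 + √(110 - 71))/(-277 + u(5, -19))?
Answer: 492/277 - √39/277 ≈ 1.7536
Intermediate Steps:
u(q, Y) = 0
(-492 + √(110 - 71))/(-277 + u(5, -19)) = (-492 + √(110 - 71))/(-277 + 0) = (-492 + √39)/(-277) = (-492 + √39)*(-1/277) = 492/277 - √39/277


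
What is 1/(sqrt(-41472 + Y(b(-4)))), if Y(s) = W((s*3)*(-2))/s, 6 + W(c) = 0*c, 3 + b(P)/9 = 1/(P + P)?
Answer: -5*I*sqrt(583197)/777596 ≈ -0.0049105*I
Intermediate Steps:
b(P) = -27 + 9/(2*P) (b(P) = -27 + 9/(P + P) = -27 + 9/((2*P)) = -27 + 9*(1/(2*P)) = -27 + 9/(2*P))
W(c) = -6 (W(c) = -6 + 0*c = -6 + 0 = -6)
Y(s) = -6/s
1/(sqrt(-41472 + Y(b(-4)))) = 1/(sqrt(-41472 - 6/(-27 + (9/2)/(-4)))) = 1/(sqrt(-41472 - 6/(-27 + (9/2)*(-1/4)))) = 1/(sqrt(-41472 - 6/(-27 - 9/8))) = 1/(sqrt(-41472 - 6/(-225/8))) = 1/(sqrt(-41472 - 6*(-8/225))) = 1/(sqrt(-41472 + 16/75)) = 1/(sqrt(-3110384/75)) = 1/(4*I*sqrt(583197)/15) = -5*I*sqrt(583197)/777596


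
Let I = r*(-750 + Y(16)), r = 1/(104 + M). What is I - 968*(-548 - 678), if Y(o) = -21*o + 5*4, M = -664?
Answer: 332295573/280 ≈ 1.1868e+6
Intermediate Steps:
Y(o) = 20 - 21*o (Y(o) = -21*o + 20 = 20 - 21*o)
r = -1/560 (r = 1/(104 - 664) = 1/(-560) = -1/560 ≈ -0.0017857)
I = 533/280 (I = -(-750 + (20 - 21*16))/560 = -(-750 + (20 - 336))/560 = -(-750 - 316)/560 = -1/560*(-1066) = 533/280 ≈ 1.9036)
I - 968*(-548 - 678) = 533/280 - 968*(-548 - 678) = 533/280 - 968*(-1226) = 533/280 + 1186768 = 332295573/280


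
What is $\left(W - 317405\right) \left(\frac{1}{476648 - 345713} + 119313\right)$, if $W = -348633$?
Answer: $- \frac{10405010584306928}{130935} \approx -7.9467 \cdot 10^{10}$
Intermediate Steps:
$\left(W - 317405\right) \left(\frac{1}{476648 - 345713} + 119313\right) = \left(-348633 - 317405\right) \left(\frac{1}{476648 - 345713} + 119313\right) = - 666038 \left(\frac{1}{130935} + 119313\right) = \left(-666038\right) \frac{15622247656}{130935} = - \frac{10405010584306928}{130935}$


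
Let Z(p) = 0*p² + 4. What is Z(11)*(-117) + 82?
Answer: -386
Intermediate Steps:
Z(p) = 4 (Z(p) = 0 + 4 = 4)
Z(11)*(-117) + 82 = 4*(-117) + 82 = -468 + 82 = -386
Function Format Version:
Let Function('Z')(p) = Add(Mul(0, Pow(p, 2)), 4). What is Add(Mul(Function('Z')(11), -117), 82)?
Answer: -386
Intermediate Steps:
Function('Z')(p) = 4 (Function('Z')(p) = Add(0, 4) = 4)
Add(Mul(Function('Z')(11), -117), 82) = Add(Mul(4, -117), 82) = Add(-468, 82) = -386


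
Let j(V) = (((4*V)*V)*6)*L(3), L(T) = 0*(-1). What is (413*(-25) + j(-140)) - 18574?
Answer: -28899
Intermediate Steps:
L(T) = 0
j(V) = 0 (j(V) = (((4*V)*V)*6)*0 = ((4*V²)*6)*0 = (24*V²)*0 = 0)
(413*(-25) + j(-140)) - 18574 = (413*(-25) + 0) - 18574 = (-10325 + 0) - 18574 = -10325 - 18574 = -28899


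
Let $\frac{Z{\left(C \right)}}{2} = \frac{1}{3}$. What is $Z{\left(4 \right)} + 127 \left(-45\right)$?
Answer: $- \frac{17143}{3} \approx -5714.3$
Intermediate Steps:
$Z{\left(C \right)} = \frac{2}{3}$
$Z{\left(4 \right)} + 127 \left(-45\right) = \frac{2}{3} + 127 \left(-45\right) = \frac{2}{3} - 5715 = - \frac{17143}{3}$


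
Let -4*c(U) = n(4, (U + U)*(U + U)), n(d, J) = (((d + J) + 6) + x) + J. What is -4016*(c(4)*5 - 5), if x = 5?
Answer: 737940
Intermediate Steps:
n(d, J) = 11 + d + 2*J (n(d, J) = (((d + J) + 6) + 5) + J = (((J + d) + 6) + 5) + J = ((6 + J + d) + 5) + J = (11 + J + d) + J = 11 + d + 2*J)
c(U) = -15/4 - 2*U**2 (c(U) = -(11 + 4 + 2*((U + U)*(U + U)))/4 = -(11 + 4 + 2*((2*U)*(2*U)))/4 = -(11 + 4 + 2*(4*U**2))/4 = -(11 + 4 + 8*U**2)/4 = -(15 + 8*U**2)/4 = -15/4 - 2*U**2)
-4016*(c(4)*5 - 5) = -4016*((-15/4 - 2*4**2)*5 - 5) = -4016*((-15/4 - 2*16)*5 - 5) = -4016*((-15/4 - 32)*5 - 5) = -4016*(-143/4*5 - 5) = -4016*(-715/4 - 5) = -4016*(-735/4) = 737940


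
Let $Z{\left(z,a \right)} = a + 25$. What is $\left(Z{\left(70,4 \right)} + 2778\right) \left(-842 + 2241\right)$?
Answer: $3926993$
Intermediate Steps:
$Z{\left(z,a \right)} = 25 + a$
$\left(Z{\left(70,4 \right)} + 2778\right) \left(-842 + 2241\right) = \left(\left(25 + 4\right) + 2778\right) \left(-842 + 2241\right) = \left(29 + 2778\right) 1399 = 2807 \cdot 1399 = 3926993$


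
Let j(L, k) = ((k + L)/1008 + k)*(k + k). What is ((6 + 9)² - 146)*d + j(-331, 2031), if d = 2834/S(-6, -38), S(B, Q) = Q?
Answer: 6584202925/798 ≈ 8.2509e+6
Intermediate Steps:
j(L, k) = 2*k*(L/1008 + 1009*k/1008) (j(L, k) = ((L + k)*(1/1008) + k)*(2*k) = ((L/1008 + k/1008) + k)*(2*k) = (L/1008 + 1009*k/1008)*(2*k) = 2*k*(L/1008 + 1009*k/1008))
d = -1417/19 (d = 2834/(-38) = 2834*(-1/38) = -1417/19 ≈ -74.579)
((6 + 9)² - 146)*d + j(-331, 2031) = ((6 + 9)² - 146)*(-1417/19) + (1/504)*2031*(-331 + 1009*2031) = (15² - 146)*(-1417/19) + (1/504)*2031*(-331 + 2049279) = (225 - 146)*(-1417/19) + (1/504)*2031*2048948 = 79*(-1417/19) + 346784449/42 = -111943/19 + 346784449/42 = 6584202925/798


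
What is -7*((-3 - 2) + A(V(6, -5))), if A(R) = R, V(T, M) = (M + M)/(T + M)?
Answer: 105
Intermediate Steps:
V(T, M) = 2*M/(M + T) (V(T, M) = (2*M)/(M + T) = 2*M/(M + T))
-7*((-3 - 2) + A(V(6, -5))) = -7*((-3 - 2) + 2*(-5)/(-5 + 6)) = -7*(-5 + 2*(-5)/1) = -7*(-5 + 2*(-5)*1) = -7*(-5 - 10) = -7*(-15) = 105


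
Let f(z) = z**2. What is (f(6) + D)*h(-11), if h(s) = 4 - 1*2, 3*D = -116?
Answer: -16/3 ≈ -5.3333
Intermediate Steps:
D = -116/3 (D = (1/3)*(-116) = -116/3 ≈ -38.667)
h(s) = 2 (h(s) = 4 - 2 = 2)
(f(6) + D)*h(-11) = (6**2 - 116/3)*2 = (36 - 116/3)*2 = -8/3*2 = -16/3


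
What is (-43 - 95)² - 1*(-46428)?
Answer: 65472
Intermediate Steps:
(-43 - 95)² - 1*(-46428) = (-138)² + 46428 = 19044 + 46428 = 65472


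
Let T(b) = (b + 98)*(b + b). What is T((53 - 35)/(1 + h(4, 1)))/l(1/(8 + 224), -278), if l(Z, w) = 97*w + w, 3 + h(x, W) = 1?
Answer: 720/6811 ≈ 0.10571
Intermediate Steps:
h(x, W) = -2 (h(x, W) = -3 + 1 = -2)
T(b) = 2*b*(98 + b) (T(b) = (98 + b)*(2*b) = 2*b*(98 + b))
l(Z, w) = 98*w
T((53 - 35)/(1 + h(4, 1)))/l(1/(8 + 224), -278) = (2*((53 - 35)/(1 - 2))*(98 + (53 - 35)/(1 - 2)))/((98*(-278))) = (2*(18/(-1))*(98 + 18/(-1)))/(-27244) = (2*(18*(-1))*(98 + 18*(-1)))*(-1/27244) = (2*(-18)*(98 - 18))*(-1/27244) = (2*(-18)*80)*(-1/27244) = -2880*(-1/27244) = 720/6811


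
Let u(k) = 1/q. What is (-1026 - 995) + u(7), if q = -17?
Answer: -34358/17 ≈ -2021.1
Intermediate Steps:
u(k) = -1/17 (u(k) = 1/(-17) = 1*(-1/17) = -1/17)
(-1026 - 995) + u(7) = (-1026 - 995) - 1/17 = -2021 - 1/17 = -34358/17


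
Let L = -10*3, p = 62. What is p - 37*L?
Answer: 1172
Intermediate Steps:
L = -30
p - 37*L = 62 - 37*(-30) = 62 + 1110 = 1172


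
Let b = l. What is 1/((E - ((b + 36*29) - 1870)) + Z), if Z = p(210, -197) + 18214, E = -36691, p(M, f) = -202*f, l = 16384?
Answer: 1/5759 ≈ 0.00017364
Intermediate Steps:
b = 16384
Z = 58008 (Z = -202*(-197) + 18214 = 39794 + 18214 = 58008)
1/((E - ((b + 36*29) - 1870)) + Z) = 1/((-36691 - ((16384 + 36*29) - 1870)) + 58008) = 1/((-36691 - ((16384 + 1044) - 1870)) + 58008) = 1/((-36691 - (17428 - 1870)) + 58008) = 1/((-36691 - 1*15558) + 58008) = 1/((-36691 - 15558) + 58008) = 1/(-52249 + 58008) = 1/5759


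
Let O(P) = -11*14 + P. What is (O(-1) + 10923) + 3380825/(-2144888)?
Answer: 23092773159/2144888 ≈ 10766.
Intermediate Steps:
O(P) = -154 + P
(O(-1) + 10923) + 3380825/(-2144888) = ((-154 - 1) + 10923) + 3380825/(-2144888) = (-155 + 10923) + 3380825*(-1/2144888) = 10768 - 3380825/2144888 = 23092773159/2144888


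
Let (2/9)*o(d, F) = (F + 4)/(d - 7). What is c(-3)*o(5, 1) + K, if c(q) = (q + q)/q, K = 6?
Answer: -33/2 ≈ -16.500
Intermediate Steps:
o(d, F) = 9*(4 + F)/(2*(-7 + d)) (o(d, F) = 9*((F + 4)/(d - 7))/2 = 9*((4 + F)/(-7 + d))/2 = 9*(4 + F)/(2*(-7 + d)))
c(q) = 2 (c(q) = (2*q)/q = 2)
c(-3)*o(5, 1) + K = 2*(9*(4 + 1)/(2*(-7 + 5))) + 6 = 2*((9/2)*5/(-2)) + 6 = 2*((9/2)*(-½)*5) + 6 = 2*(-45/4) + 6 = -45/2 + 6 = -33/2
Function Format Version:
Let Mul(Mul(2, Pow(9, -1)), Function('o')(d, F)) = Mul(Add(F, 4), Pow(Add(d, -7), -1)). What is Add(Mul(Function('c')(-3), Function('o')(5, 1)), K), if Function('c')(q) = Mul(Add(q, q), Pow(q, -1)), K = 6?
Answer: Rational(-33, 2) ≈ -16.500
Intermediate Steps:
Function('o')(d, F) = Mul(Rational(9, 2), Pow(Add(-7, d), -1), Add(4, F)) (Function('o')(d, F) = Mul(Rational(9, 2), Mul(Add(F, 4), Pow(Add(d, -7), -1))) = Mul(Rational(9, 2), Mul(Add(4, F), Pow(Add(-7, d), -1))) = Mul(Rational(9, 2), Mul(Pow(Add(-7, d), -1), Add(4, F))) = Mul(Rational(9, 2), Pow(Add(-7, d), -1), Add(4, F)))
Function('c')(q) = 2 (Function('c')(q) = Mul(Mul(2, q), Pow(q, -1)) = 2)
Add(Mul(Function('c')(-3), Function('o')(5, 1)), K) = Add(Mul(2, Mul(Rational(9, 2), Pow(Add(-7, 5), -1), Add(4, 1))), 6) = Add(Mul(2, Mul(Rational(9, 2), Pow(-2, -1), 5)), 6) = Add(Mul(2, Mul(Rational(9, 2), Rational(-1, 2), 5)), 6) = Add(Mul(2, Rational(-45, 4)), 6) = Add(Rational(-45, 2), 6) = Rational(-33, 2)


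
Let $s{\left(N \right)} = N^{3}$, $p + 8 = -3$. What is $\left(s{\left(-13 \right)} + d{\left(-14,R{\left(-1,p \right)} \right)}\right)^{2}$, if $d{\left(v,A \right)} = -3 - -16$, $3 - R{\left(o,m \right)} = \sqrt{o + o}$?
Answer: $4769856$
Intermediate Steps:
$p = -11$ ($p = -8 - 3 = -11$)
$R{\left(o,m \right)} = 3 - \sqrt{2} \sqrt{o}$ ($R{\left(o,m \right)} = 3 - \sqrt{o + o} = 3 - \sqrt{2 o} = 3 - \sqrt{2} \sqrt{o}$)
$d{\left(v,A \right)} = 13$ ($d{\left(v,A \right)} = -3 + 16 = 13$)
$\left(s{\left(-13 \right)} + d{\left(-14,R{\left(-1,p \right)} \right)}\right)^{2} = \left(\left(-13\right)^{3} + 13\right)^{2} = \left(-2197 + 13\right)^{2} = \left(-2184\right)^{2} = 4769856$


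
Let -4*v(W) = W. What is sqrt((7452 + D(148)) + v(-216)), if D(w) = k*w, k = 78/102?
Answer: sqrt(2201942)/17 ≈ 87.288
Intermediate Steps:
v(W) = -W/4
k = 13/17 (k = 78*(1/102) = 13/17 ≈ 0.76471)
D(w) = 13*w/17
sqrt((7452 + D(148)) + v(-216)) = sqrt((7452 + (13/17)*148) - 1/4*(-216)) = sqrt((7452 + 1924/17) + 54) = sqrt(128608/17 + 54) = sqrt(129526/17) = sqrt(2201942)/17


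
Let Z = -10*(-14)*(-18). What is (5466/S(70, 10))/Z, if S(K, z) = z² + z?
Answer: -911/46200 ≈ -0.019719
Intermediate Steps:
S(K, z) = z + z²
Z = -2520 (Z = 140*(-18) = -2520)
(5466/S(70, 10))/Z = (5466/((10*(1 + 10))))/(-2520) = (5466/((10*11)))*(-1/2520) = (5466/110)*(-1/2520) = (5466*(1/110))*(-1/2520) = (2733/55)*(-1/2520) = -911/46200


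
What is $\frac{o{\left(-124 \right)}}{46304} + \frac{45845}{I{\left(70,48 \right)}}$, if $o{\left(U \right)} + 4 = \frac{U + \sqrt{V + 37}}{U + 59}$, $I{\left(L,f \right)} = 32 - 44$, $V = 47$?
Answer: $- \frac{2155975763}{564330} - \frac{\sqrt{21}}{1504880} \approx -3820.4$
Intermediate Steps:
$I{\left(L,f \right)} = -12$
$o{\left(U \right)} = -4 + \frac{U + 2 \sqrt{21}}{59 + U}$ ($o{\left(U \right)} = -4 + \frac{U + \sqrt{47 + 37}}{U + 59} = -4 + \frac{U + \sqrt{84}}{59 + U} = -4 + \frac{U + 2 \sqrt{21}}{59 + U}$)
$\frac{o{\left(-124 \right)}}{46304} + \frac{45845}{I{\left(70,48 \right)}} = \frac{\frac{1}{59 - 124} \left(-236 - -372 + 2 \sqrt{21}\right)}{46304} + \frac{45845}{-12} = \frac{-236 + 372 + 2 \sqrt{21}}{-65} \cdot \frac{1}{46304} + 45845 \left(- \frac{1}{12}\right) = - \frac{136 + 2 \sqrt{21}}{65} \cdot \frac{1}{46304} - \frac{45845}{12} = \left(- \frac{136}{65} - \frac{2 \sqrt{21}}{65}\right) \frac{1}{46304} - \frac{45845}{12} = \left(- \frac{17}{376220} - \frac{\sqrt{21}}{1504880}\right) - \frac{45845}{12} = - \frac{2155975763}{564330} - \frac{\sqrt{21}}{1504880}$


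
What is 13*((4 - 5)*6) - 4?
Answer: -82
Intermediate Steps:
13*((4 - 5)*6) - 4 = 13*(-1*6) - 4 = 13*(-6) - 4 = -78 - 4 = -82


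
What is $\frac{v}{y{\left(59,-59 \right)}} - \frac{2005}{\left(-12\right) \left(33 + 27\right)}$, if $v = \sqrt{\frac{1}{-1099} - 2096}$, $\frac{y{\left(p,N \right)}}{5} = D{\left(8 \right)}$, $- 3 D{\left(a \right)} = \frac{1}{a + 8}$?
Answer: $\frac{401}{144} - \frac{144 i \sqrt{281283555}}{5495} \approx 2.7847 - 439.51 i$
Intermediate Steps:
$D{\left(a \right)} = - \frac{1}{3 \left(8 + a\right)}$ ($D{\left(a \right)} = - \frac{1}{3 \left(a + 8\right)} = - \frac{1}{3 \left(8 + a\right)}$)
$y{\left(p,N \right)} = - \frac{5}{48}$ ($y{\left(p,N \right)} = 5 \left(- \frac{1}{24 + 3 \cdot 8}\right) = 5 \left(- \frac{1}{24 + 24}\right) = 5 \left(- \frac{1}{48}\right) = - \frac{5}{48}$)
$v = \frac{3 i \sqrt{281283555}}{1099}$ ($v = \sqrt{- \frac{1}{1099} - 2096} = \sqrt{- \frac{2303505}{1099}} = \frac{3 i \sqrt{281283555}}{1099} \approx 45.782 i$)
$\frac{v}{y{\left(59,-59 \right)}} - \frac{2005}{\left(-12\right) \left(33 + 27\right)} = \frac{\frac{3}{1099} i \sqrt{281283555}}{- \frac{5}{48}} - \frac{2005}{\left(-12\right) \left(33 + 27\right)} = \frac{3 i \sqrt{281283555}}{1099} \left(- \frac{48}{5}\right) - \frac{2005}{\left(-12\right) 60} = - \frac{144 i \sqrt{281283555}}{5495} - \frac{2005}{-720} = - \frac{144 i \sqrt{281283555}}{5495} - - \frac{401}{144} = - \frac{144 i \sqrt{281283555}}{5495} + \frac{401}{144} = \frac{401}{144} - \frac{144 i \sqrt{281283555}}{5495}$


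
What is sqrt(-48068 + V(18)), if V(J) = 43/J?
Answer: I*sqrt(1730362)/6 ≈ 219.24*I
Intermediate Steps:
sqrt(-48068 + V(18)) = sqrt(-48068 + 43/18) = sqrt(-865181/18) = I*sqrt(1730362)/6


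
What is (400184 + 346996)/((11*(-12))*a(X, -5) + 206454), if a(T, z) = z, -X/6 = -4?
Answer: 124530/34519 ≈ 3.6076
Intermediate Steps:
X = 24 (X = -6*(-4) = 24)
(400184 + 346996)/((11*(-12))*a(X, -5) + 206454) = (400184 + 346996)/((11*(-12))*(-5) + 206454) = 747180/(-132*(-5) + 206454) = 747180/(660 + 206454) = 747180/207114 = 747180*(1/207114) = 124530/34519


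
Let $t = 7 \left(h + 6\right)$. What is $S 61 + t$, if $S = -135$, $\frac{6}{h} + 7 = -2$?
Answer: $- \frac{24593}{3} \approx -8197.7$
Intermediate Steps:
$h = - \frac{2}{3}$ ($h = \frac{6}{-7 - 2} = \frac{6}{-9} = 6 \left(- \frac{1}{9}\right) = - \frac{2}{3} \approx -0.66667$)
$t = \frac{112}{3}$ ($t = 7 \left(- \frac{2}{3} + 6\right) = 7 \cdot \frac{16}{3} = \frac{112}{3} \approx 37.333$)
$S 61 + t = \left(-135\right) 61 + \frac{112}{3} = -8235 + \frac{112}{3} = - \frac{24593}{3}$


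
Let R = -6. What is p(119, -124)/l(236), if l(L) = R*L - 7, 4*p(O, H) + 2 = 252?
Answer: -125/2846 ≈ -0.043921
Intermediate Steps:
p(O, H) = 125/2 (p(O, H) = -1/2 + (1/4)*252 = -1/2 + 63 = 125/2)
l(L) = -7 - 6*L (l(L) = -6*L - 7 = -7 - 6*L)
p(119, -124)/l(236) = 125/(2*(-7 - 6*236)) = 125/(2*(-7 - 1416)) = (125/2)/(-1423) = (125/2)*(-1/1423) = -125/2846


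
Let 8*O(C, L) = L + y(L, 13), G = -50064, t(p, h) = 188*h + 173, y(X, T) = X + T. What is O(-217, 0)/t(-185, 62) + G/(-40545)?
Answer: 175488279/142105720 ≈ 1.2349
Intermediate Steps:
y(X, T) = T + X
t(p, h) = 173 + 188*h
O(C, L) = 13/8 + L/4 (O(C, L) = (L + (13 + L))/8 = (13 + 2*L)/8 = 13/8 + L/4)
O(-217, 0)/t(-185, 62) + G/(-40545) = (13/8 + (¼)*0)/(173 + 188*62) - 50064/(-40545) = (13/8 + 0)/(173 + 11656) - 50064*(-1/40545) = (13/8)/11829 + 16688/13515 = (13/8)*(1/11829) + 16688/13515 = 13/94632 + 16688/13515 = 175488279/142105720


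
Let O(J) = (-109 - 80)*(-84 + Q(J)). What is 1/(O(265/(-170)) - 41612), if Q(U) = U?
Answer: -34/865007 ≈ -3.9306e-5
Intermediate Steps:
O(J) = 15876 - 189*J (O(J) = (-109 - 80)*(-84 + J) = -189*(-84 + J) = 15876 - 189*J)
1/(O(265/(-170)) - 41612) = 1/((15876 - 50085/(-170)) - 41612) = 1/((15876 - 50085*(-1)/170) - 41612) = 1/((15876 - 189*(-53/34)) - 41612) = 1/((15876 + 10017/34) - 41612) = 1/(549801/34 - 41612) = 1/(-865007/34) = -34/865007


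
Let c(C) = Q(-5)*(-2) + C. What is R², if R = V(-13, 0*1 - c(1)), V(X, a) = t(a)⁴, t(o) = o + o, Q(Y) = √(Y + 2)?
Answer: -4583168 + 3289088*I*√3 ≈ -4.5832e+6 + 5.6969e+6*I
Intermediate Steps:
Q(Y) = √(2 + Y)
t(o) = 2*o
c(C) = C - 2*I*√3 (c(C) = √(2 - 5)*(-2) + C = √(-3)*(-2) + C = (I*√3)*(-2) + C = -2*I*√3 + C = C - 2*I*√3)
V(X, a) = 16*a⁴ (V(X, a) = (2*a)⁴ = 16*a⁴)
R = 16*(-1 + 2*I*√3)⁴ (R = 16*(0*1 - (1 - 2*I*√3))⁴ = 16*(0 + (-1 + 2*I*√3))⁴ = 16*(-1 + 2*I*√3)⁴ ≈ 1168.0 + 2438.7*I)
R² = (1168 + 1408*I*√3)²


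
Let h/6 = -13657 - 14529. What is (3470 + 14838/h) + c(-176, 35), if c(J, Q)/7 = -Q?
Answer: 90897377/28186 ≈ 3224.9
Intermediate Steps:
h = -169116 (h = 6*(-13657 - 14529) = 6*(-28186) = -169116)
c(J, Q) = -7*Q (c(J, Q) = 7*(-Q) = -7*Q)
(3470 + 14838/h) + c(-176, 35) = (3470 + 14838/(-169116)) - 7*35 = (3470 + 14838*(-1/169116)) - 245 = (3470 - 2473/28186) - 245 = 97802947/28186 - 245 = 90897377/28186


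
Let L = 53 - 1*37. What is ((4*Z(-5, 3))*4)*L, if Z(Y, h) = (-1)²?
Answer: 256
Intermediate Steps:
L = 16 (L = 53 - 37 = 16)
Z(Y, h) = 1
((4*Z(-5, 3))*4)*L = ((4*1)*4)*16 = (4*4)*16 = 16*16 = 256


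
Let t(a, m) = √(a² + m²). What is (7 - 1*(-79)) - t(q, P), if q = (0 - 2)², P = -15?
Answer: 86 - √241 ≈ 70.476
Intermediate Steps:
q = 4 (q = (-2)² = 4)
(7 - 1*(-79)) - t(q, P) = (7 - 1*(-79)) - √(4² + (-15)²) = (7 + 79) - √(16 + 225) = 86 - √241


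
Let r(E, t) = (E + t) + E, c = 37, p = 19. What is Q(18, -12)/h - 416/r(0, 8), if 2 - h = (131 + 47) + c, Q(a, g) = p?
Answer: -11095/213 ≈ -52.089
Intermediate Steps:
Q(a, g) = 19
r(E, t) = t + 2*E
h = -213 (h = 2 - ((131 + 47) + 37) = 2 - (178 + 37) = 2 - 1*215 = 2 - 215 = -213)
Q(18, -12)/h - 416/r(0, 8) = 19/(-213) - 416/(8 + 2*0) = 19*(-1/213) - 416/(8 + 0) = -19/213 - 416/8 = -19/213 - 416*⅛ = -19/213 - 52 = -11095/213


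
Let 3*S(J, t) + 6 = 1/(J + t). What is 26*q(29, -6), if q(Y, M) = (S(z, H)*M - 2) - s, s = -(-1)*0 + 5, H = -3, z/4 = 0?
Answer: 442/3 ≈ 147.33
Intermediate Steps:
z = 0 (z = 4*0 = 0)
S(J, t) = -2 + 1/(3*(J + t))
s = 5 (s = -1*0 + 5 = 0 + 5 = 5)
q(Y, M) = -7 - 19*M/9 (q(Y, M) = (((⅓ - 2*0 - 2*(-3))/(0 - 3))*M - 2) - 1*5 = (((⅓ + 0 + 6)/(-3))*M - 2) - 5 = ((-⅓*19/3)*M - 2) - 5 = (-19*M/9 - 2) - 5 = (-2 - 19*M/9) - 5 = -7 - 19*M/9)
26*q(29, -6) = 26*(-7 - 19/9*(-6)) = 26*(-7 + 38/3) = 26*(17/3) = 442/3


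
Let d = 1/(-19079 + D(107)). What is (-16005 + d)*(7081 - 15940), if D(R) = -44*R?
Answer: 1124239394008/7929 ≈ 1.4179e+8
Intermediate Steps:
d = -1/23787 (d = 1/(-19079 - 44*107) = 1/(-19079 - 4708) = 1/(-23787) = -1/23787 ≈ -4.2040e-5)
(-16005 + d)*(7081 - 15940) = (-16005 - 1/23787)*(7081 - 15940) = -380710936/23787*(-8859) = 1124239394008/7929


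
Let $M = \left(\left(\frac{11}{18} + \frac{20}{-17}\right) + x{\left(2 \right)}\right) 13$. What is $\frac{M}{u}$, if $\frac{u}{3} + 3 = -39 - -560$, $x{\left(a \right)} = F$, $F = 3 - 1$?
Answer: $\frac{5707}{475524} \approx 0.012001$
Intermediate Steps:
$F = 2$ ($F = 3 - 1 = 2$)
$x{\left(a \right)} = 2$
$M = \frac{5707}{306}$ ($M = \left(\left(\frac{11}{18} + \frac{20}{-17}\right) + 2\right) 13 = \left(\left(11 \cdot \frac{1}{18} + 20 \left(- \frac{1}{17}\right)\right) + 2\right) 13 = \left(\left(\frac{11}{18} - \frac{20}{17}\right) + 2\right) 13 = \left(- \frac{173}{306} + 2\right) 13 = \frac{439}{306} \cdot 13 = \frac{5707}{306} \approx 18.65$)
$u = 1554$ ($u = -9 + 3 \left(-39 - -560\right) = -9 + 3 \left(-39 + 560\right) = -9 + 3 \cdot 521 = -9 + 1563 = 1554$)
$\frac{M}{u} = \frac{5707}{306 \cdot 1554} = \frac{5707}{306} \cdot \frac{1}{1554} = \frac{5707}{475524}$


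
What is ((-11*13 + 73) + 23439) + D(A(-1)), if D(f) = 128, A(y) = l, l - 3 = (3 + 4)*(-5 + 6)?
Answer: 23497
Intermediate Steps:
l = 10 (l = 3 + (3 + 4)*(-5 + 6) = 3 + 7*1 = 3 + 7 = 10)
A(y) = 10
((-11*13 + 73) + 23439) + D(A(-1)) = ((-11*13 + 73) + 23439) + 128 = ((-143 + 73) + 23439) + 128 = (-70 + 23439) + 128 = 23369 + 128 = 23497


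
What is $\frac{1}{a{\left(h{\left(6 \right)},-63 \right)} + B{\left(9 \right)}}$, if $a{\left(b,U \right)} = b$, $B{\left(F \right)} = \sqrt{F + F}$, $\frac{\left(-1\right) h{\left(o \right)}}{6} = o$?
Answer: $- \frac{2}{71} - \frac{\sqrt{2}}{426} \approx -0.031489$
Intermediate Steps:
$h{\left(o \right)} = - 6 o$
$B{\left(F \right)} = \sqrt{2} \sqrt{F}$ ($B{\left(F \right)} = \sqrt{2 F} = \sqrt{2} \sqrt{F}$)
$\frac{1}{a{\left(h{\left(6 \right)},-63 \right)} + B{\left(9 \right)}} = \frac{1}{\left(-6\right) 6 + \sqrt{2} \sqrt{9}} = \frac{1}{-36 + \sqrt{2} \cdot 3} = \frac{1}{-36 + 3 \sqrt{2}}$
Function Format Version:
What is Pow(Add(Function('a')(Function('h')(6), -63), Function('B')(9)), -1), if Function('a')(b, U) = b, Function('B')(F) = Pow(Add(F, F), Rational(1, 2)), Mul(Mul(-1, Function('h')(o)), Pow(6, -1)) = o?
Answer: Add(Rational(-2, 71), Mul(Rational(-1, 426), Pow(2, Rational(1, 2)))) ≈ -0.031489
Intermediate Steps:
Function('h')(o) = Mul(-6, o)
Function('B')(F) = Mul(Pow(2, Rational(1, 2)), Pow(F, Rational(1, 2))) (Function('B')(F) = Pow(Mul(2, F), Rational(1, 2)) = Mul(Pow(2, Rational(1, 2)), Pow(F, Rational(1, 2))))
Pow(Add(Function('a')(Function('h')(6), -63), Function('B')(9)), -1) = Pow(Add(Mul(-6, 6), Mul(Pow(2, Rational(1, 2)), Pow(9, Rational(1, 2)))), -1) = Pow(Add(-36, Mul(Pow(2, Rational(1, 2)), 3)), -1) = Pow(Add(-36, Mul(3, Pow(2, Rational(1, 2)))), -1)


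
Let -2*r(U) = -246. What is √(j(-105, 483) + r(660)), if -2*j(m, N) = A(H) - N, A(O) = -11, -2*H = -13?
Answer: √370 ≈ 19.235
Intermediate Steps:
H = 13/2 (H = -½*(-13) = 13/2 ≈ 6.5000)
j(m, N) = 11/2 + N/2 (j(m, N) = -(-11 - N)/2 = 11/2 + N/2)
r(U) = 123 (r(U) = -½*(-246) = 123)
√(j(-105, 483) + r(660)) = √((11/2 + (½)*483) + 123) = √((11/2 + 483/2) + 123) = √(247 + 123) = √370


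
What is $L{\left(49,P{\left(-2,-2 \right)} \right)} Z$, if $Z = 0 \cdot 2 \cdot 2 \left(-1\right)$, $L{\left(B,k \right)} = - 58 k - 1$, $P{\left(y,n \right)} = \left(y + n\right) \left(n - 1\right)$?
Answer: $0$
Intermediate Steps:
$P{\left(y,n \right)} = \left(-1 + n\right) \left(n + y\right)$ ($P{\left(y,n \right)} = \left(n + y\right) \left(-1 + n\right) = \left(-1 + n\right) \left(n + y\right)$)
$L{\left(B,k \right)} = -1 - 58 k$
$Z = 0$ ($Z = 0 \cdot 2 \left(-1\right) = 0 \left(-1\right) = 0$)
$L{\left(49,P{\left(-2,-2 \right)} \right)} Z = \left(-1 - 58 \left(\left(-2\right)^{2} - -2 - -2 - -4\right)\right) 0 = \left(-1 - 58 \left(4 + 2 + 2 + 4\right)\right) 0 = \left(-1 - 696\right) 0 = \left(-697\right) 0 = 0$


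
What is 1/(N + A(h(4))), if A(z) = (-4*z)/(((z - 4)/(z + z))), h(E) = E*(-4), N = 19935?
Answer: 5/100187 ≈ 4.9907e-5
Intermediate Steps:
h(E) = -4*E
A(z) = -8*z²/(-4 + z) (A(z) = (-4*z)/(((-4 + z)/((2*z)))) = (-4*z)/(((-4 + z)*(1/(2*z)))) = (-4*z)/(((-4 + z)/(2*z))) = (-4*z)*(2*z/(-4 + z)) = -8*z²/(-4 + z))
1/(N + A(h(4))) = 1/(19935 - 8*(-4*4)²/(-4 - 4*4)) = 1/(19935 - 8*(-16)²/(-4 - 16)) = 1/(19935 - 8*256/(-20)) = 1/(19935 - 8*256*(-1/20)) = 1/(19935 + 512/5) = 1/(100187/5) = 5/100187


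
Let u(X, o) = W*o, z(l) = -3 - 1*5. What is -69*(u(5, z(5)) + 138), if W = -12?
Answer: -16146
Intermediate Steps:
z(l) = -8 (z(l) = -3 - 5 = -8)
u(X, o) = -12*o
-69*(u(5, z(5)) + 138) = -69*(-12*(-8) + 138) = -69*(96 + 138) = -69*234 = -16146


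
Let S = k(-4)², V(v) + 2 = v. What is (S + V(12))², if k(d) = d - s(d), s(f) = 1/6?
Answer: 970225/1296 ≈ 748.63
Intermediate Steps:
s(f) = ⅙
V(v) = -2 + v
k(d) = -⅙ + d (k(d) = d - 1*⅙ = d - ⅙ = -⅙ + d)
S = 625/36 (S = (-⅙ - 4)² = (-25/6)² = 625/36 ≈ 17.361)
(S + V(12))² = (625/36 + (-2 + 12))² = (625/36 + 10)² = (985/36)² = 970225/1296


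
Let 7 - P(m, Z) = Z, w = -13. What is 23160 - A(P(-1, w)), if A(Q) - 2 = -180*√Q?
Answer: 23158 + 360*√5 ≈ 23963.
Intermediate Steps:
P(m, Z) = 7 - Z
A(Q) = 2 - 180*√Q
23160 - A(P(-1, w)) = 23160 - (2 - 180*√(7 - 1*(-13))) = 23160 - (2 - 180*√(7 + 13)) = 23160 - (2 - 360*√5) = 23160 + (-2 + 360*√5) = 23158 + 360*√5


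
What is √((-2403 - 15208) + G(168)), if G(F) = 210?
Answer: I*√17401 ≈ 131.91*I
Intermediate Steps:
√((-2403 - 15208) + G(168)) = √((-2403 - 15208) + 210) = √(-17611 + 210) = √(-17401) = I*√17401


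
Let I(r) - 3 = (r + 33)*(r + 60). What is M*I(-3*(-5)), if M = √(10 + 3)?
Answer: 3603*√13 ≈ 12991.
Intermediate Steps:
M = √13 ≈ 3.6056
I(r) = 3 + (33 + r)*(60 + r) (I(r) = 3 + (r + 33)*(r + 60) = 3 + (33 + r)*(60 + r))
M*I(-3*(-5)) = √13*(1983 + (-3*(-5))² + 93*(-3*(-5))) = √13*(1983 + 15² + 93*15) = √13*(1983 + 225 + 1395) = √13*3603 = 3603*√13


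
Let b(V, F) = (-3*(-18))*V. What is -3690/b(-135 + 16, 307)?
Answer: 205/357 ≈ 0.57423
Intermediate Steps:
b(V, F) = 54*V
-3690/b(-135 + 16, 307) = -3690*1/(54*(-135 + 16)) = -3690/(54*(-119)) = -3690/(-6426) = -3690*(-1/6426) = 205/357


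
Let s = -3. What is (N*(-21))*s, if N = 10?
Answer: 630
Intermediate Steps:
(N*(-21))*s = (10*(-21))*(-3) = -210*(-3) = 630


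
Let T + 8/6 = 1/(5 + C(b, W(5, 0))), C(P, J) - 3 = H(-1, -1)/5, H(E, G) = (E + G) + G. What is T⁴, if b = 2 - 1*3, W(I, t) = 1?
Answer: 312900721/151807041 ≈ 2.0612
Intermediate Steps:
b = -1 (b = 2 - 3 = -1)
H(E, G) = E + 2*G
C(P, J) = 12/5 (C(P, J) = 3 + (-1 + 2*(-1))/5 = 3 + (-1 - 2)*(⅕) = 3 - 3*⅕ = 3 - ⅗ = 12/5)
T = -133/111 (T = -4/3 + 1/(5 + 12/5) = -4/3 + 1/(37/5) = -4/3 + 5/37 = -133/111 ≈ -1.1982)
T⁴ = (-133/111)⁴ = 312900721/151807041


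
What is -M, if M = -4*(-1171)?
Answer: -4684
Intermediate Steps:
M = 4684
-M = -1*4684 = -4684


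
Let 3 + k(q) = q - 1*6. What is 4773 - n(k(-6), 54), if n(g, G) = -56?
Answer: 4829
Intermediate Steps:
k(q) = -9 + q (k(q) = -3 + (q - 1*6) = -3 + (q - 6) = -3 + (-6 + q) = -9 + q)
4773 - n(k(-6), 54) = 4773 - 1*(-56) = 4773 + 56 = 4829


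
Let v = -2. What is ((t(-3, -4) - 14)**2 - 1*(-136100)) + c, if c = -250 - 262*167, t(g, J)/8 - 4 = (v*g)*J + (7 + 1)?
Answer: 104196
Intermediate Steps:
t(g, J) = 96 - 16*J*g (t(g, J) = 32 + 8*((-2*g)*J + (7 + 1)) = 32 + 8*(-2*J*g + 8) = 32 + 8*(8 - 2*J*g) = 32 + (64 - 16*J*g) = 96 - 16*J*g)
c = -44004 (c = -250 - 43754 = -44004)
((t(-3, -4) - 14)**2 - 1*(-136100)) + c = (((96 - 16*(-4)*(-3)) - 14)**2 - 1*(-136100)) - 44004 = (((96 - 192) - 14)**2 + 136100) - 44004 = ((-96 - 14)**2 + 136100) - 44004 = ((-110)**2 + 136100) - 44004 = (12100 + 136100) - 44004 = 148200 - 44004 = 104196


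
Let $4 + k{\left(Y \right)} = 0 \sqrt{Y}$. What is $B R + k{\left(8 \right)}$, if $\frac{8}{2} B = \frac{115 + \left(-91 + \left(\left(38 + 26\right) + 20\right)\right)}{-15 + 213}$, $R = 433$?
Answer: $\frac{1211}{22} \approx 55.045$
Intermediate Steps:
$k{\left(Y \right)} = -4$ ($k{\left(Y \right)} = -4 + 0 \sqrt{Y} = -4 + 0 = -4$)
$B = \frac{3}{22}$ ($B = \frac{\left(115 + \left(-91 + \left(\left(38 + 26\right) + 20\right)\right)\right) \frac{1}{-15 + 213}}{4} = \frac{\left(115 + \left(-91 + \left(64 + 20\right)\right)\right) \frac{1}{198}}{4} = \frac{\left(115 + \left(-91 + 84\right)\right) \frac{1}{198}}{4} = \frac{\left(115 - 7\right) \frac{1}{198}}{4} = \frac{108 \cdot \frac{1}{198}}{4} = \frac{1}{4} \cdot \frac{6}{11} = \frac{3}{22} \approx 0.13636$)
$B R + k{\left(8 \right)} = \frac{3}{22} \cdot 433 - 4 = \frac{1299}{22} - 4 = \frac{1211}{22}$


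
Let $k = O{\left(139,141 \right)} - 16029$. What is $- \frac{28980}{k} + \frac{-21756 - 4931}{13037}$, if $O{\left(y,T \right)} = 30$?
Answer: $- \frac{16384351}{69526321} \approx -0.23566$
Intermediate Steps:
$k = -15999$ ($k = 30 - 16029 = -15999$)
$- \frac{28980}{k} + \frac{-21756 - 4931}{13037} = - \frac{28980}{-15999} + \frac{-21756 - 4931}{13037} = \left(-28980\right) \left(- \frac{1}{15999}\right) + \left(-21756 - 4931\right) \frac{1}{13037} = \frac{9660}{5333} - \frac{26687}{13037} = - \frac{16384351}{69526321}$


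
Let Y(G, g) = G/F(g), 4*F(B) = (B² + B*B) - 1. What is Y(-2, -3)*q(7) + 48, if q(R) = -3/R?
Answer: 5736/119 ≈ 48.202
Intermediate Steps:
F(B) = -¼ + B²/2 (F(B) = ((B² + B*B) - 1)/4 = ((B² + B²) - 1)/4 = (2*B² - 1)/4 = (-1 + 2*B²)/4 = -¼ + B²/2)
Y(G, g) = G/(-¼ + g²/2)
Y(-2, -3)*q(7) + 48 = (4*(-2)/(-1 + 2*(-3)²))*(-3/7) + 48 = (4*(-2)/(-1 + 2*9))*(-3*⅐) + 48 = (4*(-2)/(-1 + 18))*(-3/7) + 48 = (4*(-2)/17)*(-3/7) + 48 = (4*(-2)*(1/17))*(-3/7) + 48 = -8/17*(-3/7) + 48 = 24/119 + 48 = 5736/119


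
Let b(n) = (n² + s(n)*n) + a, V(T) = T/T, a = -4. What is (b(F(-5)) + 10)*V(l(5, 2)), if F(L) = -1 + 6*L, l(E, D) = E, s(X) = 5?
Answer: 812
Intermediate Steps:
V(T) = 1
b(n) = -4 + n² + 5*n (b(n) = (n² + 5*n) - 4 = -4 + n² + 5*n)
(b(F(-5)) + 10)*V(l(5, 2)) = ((-4 + (-1 + 6*(-5))² + 5*(-1 + 6*(-5))) + 10)*1 = ((-4 + (-1 - 30)² + 5*(-1 - 30)) + 10)*1 = ((-4 + (-31)² + 5*(-31)) + 10)*1 = ((-4 + 961 - 155) + 10)*1 = (802 + 10)*1 = 812*1 = 812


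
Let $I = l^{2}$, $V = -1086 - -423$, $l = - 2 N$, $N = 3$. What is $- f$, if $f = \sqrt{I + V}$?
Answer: $- i \sqrt{627} \approx - 25.04 i$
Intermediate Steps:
$l = -6$ ($l = \left(-2\right) 3 = -6$)
$V = -663$ ($V = -1086 + 423 = -663$)
$I = 36$ ($I = \left(-6\right)^{2} = 36$)
$f = i \sqrt{627}$ ($f = \sqrt{36 - 663} = \sqrt{-627} = i \sqrt{627} \approx 25.04 i$)
$- f = - i \sqrt{627}$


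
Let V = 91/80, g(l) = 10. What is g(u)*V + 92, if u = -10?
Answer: 827/8 ≈ 103.38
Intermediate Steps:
V = 91/80 (V = 91*(1/80) = 91/80 ≈ 1.1375)
g(u)*V + 92 = 10*(91/80) + 92 = 91/8 + 92 = 827/8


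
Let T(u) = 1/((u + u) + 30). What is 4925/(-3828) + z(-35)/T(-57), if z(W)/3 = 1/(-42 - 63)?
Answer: 21311/19140 ≈ 1.1134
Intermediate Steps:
T(u) = 1/(30 + 2*u) (T(u) = 1/(2*u + 30) = 1/(30 + 2*u))
z(W) = -1/35 (z(W) = 3/(-42 - 63) = 3/(-105) = 3*(-1/105) = -1/35)
4925/(-3828) + z(-35)/T(-57) = 4925/(-3828) - 1/(35*(1/(2*(15 - 57)))) = 4925*(-1/3828) - 1/(35*((1/2)/(-42))) = -4925/3828 - 1/(35*((1/2)*(-1/42))) = -4925/3828 - 1/(35*(-1/84)) = -4925/3828 - 1/35*(-84) = -4925/3828 + 12/5 = 21311/19140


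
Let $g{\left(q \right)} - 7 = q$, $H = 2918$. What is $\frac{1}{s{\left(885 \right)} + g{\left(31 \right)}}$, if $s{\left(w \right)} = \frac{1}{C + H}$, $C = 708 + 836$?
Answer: $\frac{4462}{169557} \approx 0.026316$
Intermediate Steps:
$C = 1544$
$g{\left(q \right)} = 7 + q$
$s{\left(w \right)} = \frac{1}{4462}$ ($s{\left(w \right)} = \frac{1}{1544 + 2918} = \frac{1}{4462}$)
$\frac{1}{s{\left(885 \right)} + g{\left(31 \right)}} = \frac{1}{\frac{1}{4462} + \left(7 + 31\right)} = \frac{1}{\frac{1}{4462} + 38} = \frac{1}{\frac{169557}{4462}} = \frac{4462}{169557}$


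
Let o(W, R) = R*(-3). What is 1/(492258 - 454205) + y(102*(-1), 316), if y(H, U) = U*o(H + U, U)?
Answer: -11399461103/38053 ≈ -2.9957e+5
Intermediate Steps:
o(W, R) = -3*R
y(H, U) = -3*U**2 (y(H, U) = U*(-3*U) = -3*U**2)
1/(492258 - 454205) + y(102*(-1), 316) = 1/(492258 - 454205) - 3*316**2 = 1/38053 - 3*99856 = 1/38053 - 299568 = -11399461103/38053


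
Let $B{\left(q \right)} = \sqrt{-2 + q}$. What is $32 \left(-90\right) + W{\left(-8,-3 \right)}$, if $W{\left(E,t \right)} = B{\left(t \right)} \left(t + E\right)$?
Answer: $-2880 - 11 i \sqrt{5} \approx -2880.0 - 24.597 i$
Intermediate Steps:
$W{\left(E,t \right)} = \sqrt{-2 + t} \left(E + t\right)$ ($W{\left(E,t \right)} = \sqrt{-2 + t} \left(t + E\right) = \sqrt{-2 + t} \left(E + t\right)$)
$32 \left(-90\right) + W{\left(-8,-3 \right)} = 32 \left(-90\right) + \sqrt{-2 - 3} \left(-8 - 3\right) = -2880 + \sqrt{-5} \left(-11\right) = -2880 + i \sqrt{5} \left(-11\right) = -2880 - 11 i \sqrt{5}$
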